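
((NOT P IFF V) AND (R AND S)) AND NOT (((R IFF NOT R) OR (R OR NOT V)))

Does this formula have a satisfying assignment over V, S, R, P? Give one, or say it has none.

UNSATISFIABLE

Case R = True: the conjunct NOT (((R IFF NOT R) OR (R OR NOT V))) becomes NOT ((False OR True)) = False.
Case R = False: the conjunct R is False.
Both cases fail — unsatisfiable.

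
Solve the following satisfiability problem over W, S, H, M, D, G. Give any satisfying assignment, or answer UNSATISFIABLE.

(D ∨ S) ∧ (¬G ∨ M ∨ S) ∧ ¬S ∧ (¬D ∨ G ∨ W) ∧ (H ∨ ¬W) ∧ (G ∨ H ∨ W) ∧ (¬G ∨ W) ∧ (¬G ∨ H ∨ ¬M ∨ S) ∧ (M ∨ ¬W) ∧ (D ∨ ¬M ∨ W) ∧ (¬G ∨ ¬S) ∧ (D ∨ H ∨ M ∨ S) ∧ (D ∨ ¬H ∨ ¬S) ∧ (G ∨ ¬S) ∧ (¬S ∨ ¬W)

W=T, S=F, H=T, M=T, D=T, G=T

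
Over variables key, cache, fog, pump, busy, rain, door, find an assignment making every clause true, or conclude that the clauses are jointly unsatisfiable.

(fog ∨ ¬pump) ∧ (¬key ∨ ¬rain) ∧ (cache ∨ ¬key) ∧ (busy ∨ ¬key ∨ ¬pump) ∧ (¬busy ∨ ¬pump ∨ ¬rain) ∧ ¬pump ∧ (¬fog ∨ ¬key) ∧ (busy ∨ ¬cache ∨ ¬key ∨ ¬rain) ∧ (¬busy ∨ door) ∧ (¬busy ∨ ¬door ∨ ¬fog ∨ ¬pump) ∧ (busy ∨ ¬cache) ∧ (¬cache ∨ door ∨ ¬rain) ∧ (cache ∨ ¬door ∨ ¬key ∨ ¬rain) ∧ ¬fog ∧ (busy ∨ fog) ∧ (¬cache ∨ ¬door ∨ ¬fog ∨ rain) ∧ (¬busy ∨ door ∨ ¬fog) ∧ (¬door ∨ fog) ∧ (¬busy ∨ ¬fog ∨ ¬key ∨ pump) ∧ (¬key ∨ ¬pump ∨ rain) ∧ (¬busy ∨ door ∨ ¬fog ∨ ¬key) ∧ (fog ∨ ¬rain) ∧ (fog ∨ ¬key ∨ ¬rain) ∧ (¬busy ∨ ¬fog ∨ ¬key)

Case fog = True:
  Clause (¬fog) is falsified — contradiction.
Case fog = False:
  (fog ∨ ¬pump) forces pump = False.
  (busy ∨ fog) forces busy = True.
  (¬busy ∨ door) forces door = True.
  Clause (¬door ∨ fog) is falsified — contradiction.
Both cases fail, so the formula is unsatisfiable.

No satisfying assignment exists.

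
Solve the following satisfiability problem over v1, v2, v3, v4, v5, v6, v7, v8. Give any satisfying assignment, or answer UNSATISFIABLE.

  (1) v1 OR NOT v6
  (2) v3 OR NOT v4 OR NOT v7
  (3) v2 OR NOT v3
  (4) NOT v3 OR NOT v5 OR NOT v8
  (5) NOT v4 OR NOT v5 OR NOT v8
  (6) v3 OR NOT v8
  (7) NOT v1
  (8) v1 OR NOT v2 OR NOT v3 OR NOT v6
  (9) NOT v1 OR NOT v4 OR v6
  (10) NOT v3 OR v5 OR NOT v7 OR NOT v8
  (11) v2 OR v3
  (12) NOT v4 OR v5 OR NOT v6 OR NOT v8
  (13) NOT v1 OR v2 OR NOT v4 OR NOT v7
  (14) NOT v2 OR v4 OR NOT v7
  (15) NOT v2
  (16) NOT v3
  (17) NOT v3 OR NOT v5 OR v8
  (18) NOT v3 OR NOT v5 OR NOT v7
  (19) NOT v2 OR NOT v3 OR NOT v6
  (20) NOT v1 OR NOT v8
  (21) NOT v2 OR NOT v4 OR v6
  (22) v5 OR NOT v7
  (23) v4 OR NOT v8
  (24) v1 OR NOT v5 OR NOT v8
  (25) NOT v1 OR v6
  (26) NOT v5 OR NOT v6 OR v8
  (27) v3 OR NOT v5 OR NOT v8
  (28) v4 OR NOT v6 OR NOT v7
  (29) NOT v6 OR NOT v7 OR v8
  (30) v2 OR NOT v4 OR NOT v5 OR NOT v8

Case v2 = True:
  Clause (NOT v2) is falsified — contradiction.
Case v2 = False:
  (v2 OR NOT v3) forces v3 = False.
  Clause (v2 OR v3) is falsified — contradiction.
Both cases fail, so the formula is unsatisfiable.

UNSATISFIABLE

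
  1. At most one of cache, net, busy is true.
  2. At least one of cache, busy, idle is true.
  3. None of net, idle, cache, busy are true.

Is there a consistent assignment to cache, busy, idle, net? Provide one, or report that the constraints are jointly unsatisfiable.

Case cache = True:
  Constraint (3) is violated (cache=T) — contradiction.
Case cache = False:
  (3) forces net = False.
  (3) forces idle = False.
  (2) with cache=F, idle=F forces busy = True.
  Constraint (3) is violated (busy=T) — contradiction.
Both cases fail — unsatisfiable.

Unsatisfiable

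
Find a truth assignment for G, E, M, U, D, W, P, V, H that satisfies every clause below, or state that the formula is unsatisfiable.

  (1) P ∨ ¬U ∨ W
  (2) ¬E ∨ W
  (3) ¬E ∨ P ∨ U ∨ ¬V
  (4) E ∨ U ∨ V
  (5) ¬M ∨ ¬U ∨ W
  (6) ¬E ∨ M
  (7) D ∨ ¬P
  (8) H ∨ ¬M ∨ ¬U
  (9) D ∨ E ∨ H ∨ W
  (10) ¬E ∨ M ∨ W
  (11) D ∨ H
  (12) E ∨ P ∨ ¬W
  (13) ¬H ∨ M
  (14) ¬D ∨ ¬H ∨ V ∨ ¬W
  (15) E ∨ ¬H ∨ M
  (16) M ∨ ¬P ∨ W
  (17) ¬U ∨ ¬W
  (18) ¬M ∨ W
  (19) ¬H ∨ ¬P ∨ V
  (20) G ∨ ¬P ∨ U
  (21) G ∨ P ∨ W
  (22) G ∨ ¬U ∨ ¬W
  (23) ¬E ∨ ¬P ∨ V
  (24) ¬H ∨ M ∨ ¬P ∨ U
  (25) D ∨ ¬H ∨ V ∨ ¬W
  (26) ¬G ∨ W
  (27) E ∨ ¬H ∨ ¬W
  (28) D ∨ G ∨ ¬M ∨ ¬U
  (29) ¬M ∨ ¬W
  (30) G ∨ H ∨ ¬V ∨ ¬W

G = True, E = False, M = False, U = False, D = True, W = True, P = True, V = True, H = False

Set G = True.
  then (¬G ∨ W) forces W = True.
  then (¬M ∨ ¬W) forces M = False.
  then (¬E ∨ M) forces E = False.
  then (E ∨ P ∨ ¬W) forces P = True.
  then (¬H ∨ M) forces H = False.
  then (¬U ∨ ¬W) forces U = False.
  then (E ∨ U ∨ V) forces V = True.
  then (D ∨ ¬P) forces D = True.
All clauses satisfied.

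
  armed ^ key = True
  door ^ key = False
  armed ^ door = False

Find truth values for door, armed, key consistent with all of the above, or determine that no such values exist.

Adding constraints 1, 2, 3 mod 2: every variable appears an even number of times on the left, so the left side is 0.
But the right sides sum to 1 (mod 2). 0 ≠ 1 — the system is inconsistent.

No satisfying assignment exists.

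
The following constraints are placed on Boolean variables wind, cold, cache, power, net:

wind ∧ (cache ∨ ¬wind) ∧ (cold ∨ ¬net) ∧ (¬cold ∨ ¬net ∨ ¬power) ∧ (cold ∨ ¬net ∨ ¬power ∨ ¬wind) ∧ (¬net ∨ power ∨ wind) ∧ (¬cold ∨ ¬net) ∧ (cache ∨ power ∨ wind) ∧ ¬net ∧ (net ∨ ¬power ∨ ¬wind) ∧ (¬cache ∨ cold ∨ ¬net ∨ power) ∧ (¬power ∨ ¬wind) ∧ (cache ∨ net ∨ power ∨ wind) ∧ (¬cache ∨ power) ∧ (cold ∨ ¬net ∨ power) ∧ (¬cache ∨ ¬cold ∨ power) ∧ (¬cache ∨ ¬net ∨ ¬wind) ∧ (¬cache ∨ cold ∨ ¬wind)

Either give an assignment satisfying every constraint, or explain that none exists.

Case wind = True:
  (cache ∨ ¬wind) forces cache = True.
  (¬net) forces net = False.
  (net ∨ ¬power ∨ ¬wind) forces power = False.
  Clause (¬cache ∨ power) is falsified — contradiction.
Case wind = False:
  Clause (wind) is falsified — contradiction.
Both cases fail, so the formula is unsatisfiable.

Unsatisfiable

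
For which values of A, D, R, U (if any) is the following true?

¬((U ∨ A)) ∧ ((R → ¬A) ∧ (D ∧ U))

Unsatisfiable

Case U = True: the conjunct ¬((U ∨ A)) becomes ¬((True ∨ A)) = False.
Case U = False: the conjunct U is False.
Both cases fail — unsatisfiable.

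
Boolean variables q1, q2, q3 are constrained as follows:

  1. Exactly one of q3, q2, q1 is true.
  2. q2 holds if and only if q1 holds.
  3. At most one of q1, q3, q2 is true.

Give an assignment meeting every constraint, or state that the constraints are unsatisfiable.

q1: False, q2: False, q3: True

  (1) {q3, q2, q1}: 1 true — exactly one ✓
  (2) q2=F, q1=F — same ✓
  (3) {q1, q3, q2}: 1 true — at most one ✓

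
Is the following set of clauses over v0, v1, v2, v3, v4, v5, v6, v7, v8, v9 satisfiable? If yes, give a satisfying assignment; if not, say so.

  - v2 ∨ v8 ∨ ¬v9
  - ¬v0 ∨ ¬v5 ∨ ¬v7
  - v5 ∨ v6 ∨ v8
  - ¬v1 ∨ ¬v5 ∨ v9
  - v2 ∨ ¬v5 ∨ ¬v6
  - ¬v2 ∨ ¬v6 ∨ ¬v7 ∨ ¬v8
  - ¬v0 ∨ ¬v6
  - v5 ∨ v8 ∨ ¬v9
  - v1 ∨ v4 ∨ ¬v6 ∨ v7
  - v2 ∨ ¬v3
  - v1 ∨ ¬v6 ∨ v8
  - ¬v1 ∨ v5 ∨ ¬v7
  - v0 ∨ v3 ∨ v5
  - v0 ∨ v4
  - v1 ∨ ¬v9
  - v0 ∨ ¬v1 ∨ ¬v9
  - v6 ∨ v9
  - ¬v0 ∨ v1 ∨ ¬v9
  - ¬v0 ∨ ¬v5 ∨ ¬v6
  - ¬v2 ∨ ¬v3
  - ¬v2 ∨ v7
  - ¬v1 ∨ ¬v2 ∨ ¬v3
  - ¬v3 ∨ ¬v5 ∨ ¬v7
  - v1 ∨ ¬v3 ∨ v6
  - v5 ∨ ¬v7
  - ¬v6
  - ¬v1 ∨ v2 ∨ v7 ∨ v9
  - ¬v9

UNSATISFIABLE

Case v6 = True:
  Clause (¬v6) is falsified — contradiction.
Case v6 = False:
  (v6 ∨ v9) forces v9 = True.
  Clause (¬v9) is falsified — contradiction.
Both cases fail, so the formula is unsatisfiable.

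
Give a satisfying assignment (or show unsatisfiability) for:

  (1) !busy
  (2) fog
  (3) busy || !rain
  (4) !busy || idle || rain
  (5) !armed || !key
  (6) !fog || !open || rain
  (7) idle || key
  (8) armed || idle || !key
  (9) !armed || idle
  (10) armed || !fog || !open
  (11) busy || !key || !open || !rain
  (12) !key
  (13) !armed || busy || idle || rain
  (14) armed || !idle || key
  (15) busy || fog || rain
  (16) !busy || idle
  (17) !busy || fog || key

key: False, open: False, armed: True, fog: True, rain: False, idle: True, busy: False

Unit clause (!busy) forces busy = False.
Unit clause (fog) forces fog = True.
In (busy || !rain) only !rain is left, so rain = False.
In (!fog || !open || rain) only !open is left, so open = False.
Unit clause (!key) forces key = False.
In (idle || key) only idle is left, so idle = True.
In (armed || !idle || key) only armed is left, so armed = True.
All clauses satisfied.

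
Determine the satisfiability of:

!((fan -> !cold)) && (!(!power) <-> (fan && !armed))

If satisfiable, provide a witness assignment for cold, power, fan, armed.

cold = True, power = False, fan = True, armed = True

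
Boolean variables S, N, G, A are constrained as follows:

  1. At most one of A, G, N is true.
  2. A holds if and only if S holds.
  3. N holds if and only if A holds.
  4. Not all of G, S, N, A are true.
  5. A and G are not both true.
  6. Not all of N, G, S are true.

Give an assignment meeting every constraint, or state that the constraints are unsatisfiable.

S=F, N=F, G=T, A=F

  (1) {A, G, N}: 1 true — at most one ✓
  (2) A=F, S=F — same ✓
  (3) N=F, A=F — same ✓
  (4) {G, S, N, A}: 1/4 true — not all ✓
  (5) A=F, G=T — not both ✓
  (6) {N, G, S}: 1/3 true — not all ✓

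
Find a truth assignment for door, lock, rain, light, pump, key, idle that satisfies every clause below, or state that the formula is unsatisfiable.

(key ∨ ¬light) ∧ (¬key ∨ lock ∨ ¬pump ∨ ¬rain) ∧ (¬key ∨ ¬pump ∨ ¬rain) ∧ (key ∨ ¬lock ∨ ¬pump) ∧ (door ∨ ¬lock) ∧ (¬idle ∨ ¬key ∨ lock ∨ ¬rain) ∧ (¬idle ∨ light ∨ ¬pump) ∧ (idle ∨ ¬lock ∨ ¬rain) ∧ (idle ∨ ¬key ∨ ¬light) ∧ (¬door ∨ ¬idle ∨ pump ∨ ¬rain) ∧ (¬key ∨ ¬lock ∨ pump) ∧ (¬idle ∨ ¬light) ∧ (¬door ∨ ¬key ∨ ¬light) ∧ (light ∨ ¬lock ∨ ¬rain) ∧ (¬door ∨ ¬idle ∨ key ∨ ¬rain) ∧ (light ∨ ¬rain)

door = True; lock = True; rain = False; light = False; pump = True; key = True; idle = False

Set door = True.
Set lock = True.
Try rain = True:
  (idle ∨ ¬lock ∨ ¬rain) forces idle = True.
  (¬door ∨ ¬idle ∨ pump ∨ ¬rain) forces pump = True.
  (¬key ∨ ¬pump ∨ ¬rain) forces key = False.
  clause (key ∨ ¬lock ∨ ¬pump) is falsified — backtrack.
So rain = False.
Set light = False.
Set pump = True.
  then (key ∨ ¬lock ∨ ¬pump) forces key = True.
  then (¬idle ∨ light ∨ ¬pump) forces idle = False.
All clauses satisfied.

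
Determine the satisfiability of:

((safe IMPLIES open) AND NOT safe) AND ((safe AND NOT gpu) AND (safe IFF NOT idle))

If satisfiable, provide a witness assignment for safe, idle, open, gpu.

Unsatisfiable

Case safe = True: the conjunct NOT safe is False.
Case safe = False: the conjunct safe is False.
Both cases fail — unsatisfiable.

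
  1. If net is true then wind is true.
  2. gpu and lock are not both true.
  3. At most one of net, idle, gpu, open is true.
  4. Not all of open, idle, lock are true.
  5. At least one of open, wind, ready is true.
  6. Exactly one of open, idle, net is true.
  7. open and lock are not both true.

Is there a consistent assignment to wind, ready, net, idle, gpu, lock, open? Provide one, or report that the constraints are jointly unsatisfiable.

wind = True, ready = True, net = False, idle = True, gpu = False, lock = False, open = False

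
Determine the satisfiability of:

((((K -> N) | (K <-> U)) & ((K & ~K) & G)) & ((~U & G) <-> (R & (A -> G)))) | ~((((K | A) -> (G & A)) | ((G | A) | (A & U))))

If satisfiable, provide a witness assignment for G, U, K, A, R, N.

G=F; U=T; K=T; A=F; R=F; N=T

  ((((K -> N) | (K <-> U)) & ((K & ~K) & G)) & ((~U & G) <-> (R & (A -> G)))) | ~((((K | A) -> (G & A)) | ((G | A) | (A & U)))) = True
    (((K -> N) | (K <-> U)) & ((K & ~K) & G)) & ((~U & G) <-> (R & (A -> G))) = False
      ((K -> N) | (K <-> U)) & ((K & ~K) & G) = False
        (K -> N) | (K <-> U) = True
          K -> N = True
          K <-> U = True
        (K & ~K) & G = False
          K & ~K = False
            ~K = False
      (~U & G) <-> (R & (A -> G)) = True
        ~U & G = False
          ~U = False
        R & (A -> G) = False
          A -> G = True
    ~((((K | A) -> (G & A)) | ((G | A) | (A & U)))) = True
      ((K | A) -> (G & A)) | ((G | A) | (A & U)) = False
        (K | A) -> (G & A) = False
          K | A = True
          G & A = False
        (G | A) | (A & U) = False
          G | A = False
          A & U = False
The formula evaluates to True.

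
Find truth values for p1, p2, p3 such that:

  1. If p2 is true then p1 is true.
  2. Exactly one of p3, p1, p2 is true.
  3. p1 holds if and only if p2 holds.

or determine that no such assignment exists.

p1 = False, p2 = False, p3 = True

  (1) p2=F ⇒ p1: vacuous ✓
  (2) {p3, p1, p2}: 1 true — exactly one ✓
  (3) p1=F, p2=F — same ✓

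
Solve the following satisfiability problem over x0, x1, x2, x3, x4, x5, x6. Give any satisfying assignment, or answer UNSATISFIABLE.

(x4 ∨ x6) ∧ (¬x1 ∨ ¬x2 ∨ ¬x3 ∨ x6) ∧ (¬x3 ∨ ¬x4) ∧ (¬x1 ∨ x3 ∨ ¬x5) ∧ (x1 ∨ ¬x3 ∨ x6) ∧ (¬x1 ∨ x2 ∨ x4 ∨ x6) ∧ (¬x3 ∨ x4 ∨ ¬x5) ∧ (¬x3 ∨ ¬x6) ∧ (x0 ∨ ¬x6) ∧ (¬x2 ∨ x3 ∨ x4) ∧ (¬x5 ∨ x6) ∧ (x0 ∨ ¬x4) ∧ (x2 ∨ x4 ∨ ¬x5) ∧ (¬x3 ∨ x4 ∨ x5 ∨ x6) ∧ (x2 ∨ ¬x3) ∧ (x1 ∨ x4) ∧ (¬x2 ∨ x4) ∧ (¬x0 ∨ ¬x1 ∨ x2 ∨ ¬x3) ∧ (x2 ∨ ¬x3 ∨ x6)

x0: True; x1: False; x2: False; x3: False; x4: True; x5: True; x6: True

Try x0 = False:
  (x0 ∨ ¬x6) forces x6 = False.
  (x4 ∨ x6) forces x4 = True.
  clause (x0 ∨ ¬x4) is falsified — backtrack.
So x0 = True.
Set x1 = False.
  then (x1 ∨ x4) forces x4 = True.
  then (¬x3 ∨ ¬x4) forces x3 = False.
Set x2 = False.
Set x5 = True.
  then (¬x5 ∨ x6) forces x6 = True.
All clauses satisfied.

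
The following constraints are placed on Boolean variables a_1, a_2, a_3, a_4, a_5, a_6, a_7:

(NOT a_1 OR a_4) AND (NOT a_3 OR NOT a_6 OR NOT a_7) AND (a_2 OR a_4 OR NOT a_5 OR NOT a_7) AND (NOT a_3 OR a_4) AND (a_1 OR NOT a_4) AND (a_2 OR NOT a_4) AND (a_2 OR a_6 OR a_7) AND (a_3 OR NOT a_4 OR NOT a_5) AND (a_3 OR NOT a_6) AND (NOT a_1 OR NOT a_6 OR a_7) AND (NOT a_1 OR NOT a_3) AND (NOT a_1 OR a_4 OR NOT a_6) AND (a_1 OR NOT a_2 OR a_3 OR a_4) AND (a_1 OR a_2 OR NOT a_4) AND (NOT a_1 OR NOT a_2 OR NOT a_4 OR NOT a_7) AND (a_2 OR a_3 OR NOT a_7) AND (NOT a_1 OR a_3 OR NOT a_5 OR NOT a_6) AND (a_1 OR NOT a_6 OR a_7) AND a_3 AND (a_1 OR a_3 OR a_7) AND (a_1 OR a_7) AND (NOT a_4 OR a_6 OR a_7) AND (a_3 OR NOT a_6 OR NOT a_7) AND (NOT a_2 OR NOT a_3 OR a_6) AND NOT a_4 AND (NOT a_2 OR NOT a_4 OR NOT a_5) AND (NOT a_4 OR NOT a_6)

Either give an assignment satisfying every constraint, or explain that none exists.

Unsatisfiable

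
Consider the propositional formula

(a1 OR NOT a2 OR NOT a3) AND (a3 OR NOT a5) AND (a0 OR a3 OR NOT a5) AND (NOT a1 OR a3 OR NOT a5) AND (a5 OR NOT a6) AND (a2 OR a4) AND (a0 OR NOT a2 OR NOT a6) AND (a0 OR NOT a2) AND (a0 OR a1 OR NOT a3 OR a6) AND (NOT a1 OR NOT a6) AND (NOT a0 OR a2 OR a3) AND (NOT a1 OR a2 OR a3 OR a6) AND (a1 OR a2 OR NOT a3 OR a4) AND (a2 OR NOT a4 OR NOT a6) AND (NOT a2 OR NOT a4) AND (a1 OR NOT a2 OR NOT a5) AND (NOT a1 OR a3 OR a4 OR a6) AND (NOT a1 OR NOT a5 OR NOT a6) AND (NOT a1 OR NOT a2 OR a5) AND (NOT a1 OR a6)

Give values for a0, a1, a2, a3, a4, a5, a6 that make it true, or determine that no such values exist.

Set a0 = True.
Try a1 = True:
  (NOT a1 OR NOT a6) forces a6 = False.
  clause (NOT a1 OR a6) is falsified — backtrack.
So a1 = False.
Set a2 = True.
  then (a1 OR NOT a2 OR NOT a3) forces a3 = False.
  then (a3 OR NOT a5) forces a5 = False.
  then (a5 OR NOT a6) forces a6 = False.
  then (NOT a2 OR NOT a4) forces a4 = False.
All clauses satisfied.

a0=T, a1=F, a2=T, a3=F, a4=F, a5=F, a6=F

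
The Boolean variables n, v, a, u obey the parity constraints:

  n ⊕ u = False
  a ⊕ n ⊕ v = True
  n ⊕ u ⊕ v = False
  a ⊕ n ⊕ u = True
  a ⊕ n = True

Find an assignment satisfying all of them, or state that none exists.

n = False, v = False, a = True, u = False

n ⊕ u = F ⊕ F = False ✓
a ⊕ n ⊕ v = T ⊕ F ⊕ F = True ✓
n ⊕ u ⊕ v = F ⊕ F ⊕ F = False ✓
a ⊕ n ⊕ u = T ⊕ F ⊕ F = True ✓
a ⊕ n = T ⊕ F = True ✓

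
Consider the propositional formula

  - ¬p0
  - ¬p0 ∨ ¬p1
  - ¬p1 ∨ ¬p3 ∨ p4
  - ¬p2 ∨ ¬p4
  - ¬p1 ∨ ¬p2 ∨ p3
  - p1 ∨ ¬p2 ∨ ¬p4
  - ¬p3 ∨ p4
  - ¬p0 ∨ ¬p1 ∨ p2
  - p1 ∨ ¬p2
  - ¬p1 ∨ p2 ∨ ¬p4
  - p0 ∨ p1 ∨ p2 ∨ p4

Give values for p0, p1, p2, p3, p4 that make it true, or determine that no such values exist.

p0 = False, p1 = False, p2 = False, p3 = False, p4 = True

Unit clause (¬p0) forces p0 = False.
Set p1 = False.
  then (p1 ∨ ¬p2) forces p2 = False.
  then (p0 ∨ p1 ∨ p2 ∨ p4) forces p4 = True.
Set p3 = False.
All clauses satisfied.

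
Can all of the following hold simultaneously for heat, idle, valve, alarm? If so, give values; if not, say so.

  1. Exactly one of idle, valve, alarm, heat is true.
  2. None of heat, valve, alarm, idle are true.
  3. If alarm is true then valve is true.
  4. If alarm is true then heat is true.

Case idle = True:
  Constraint (2) is violated (idle=T) — contradiction.
Case idle = False:
  (2) forces heat = False.
  (2) forces valve = False.
  (1) with idle=F, valve=F, heat=F forces alarm = True.
  Constraint (2) is violated (alarm=T) — contradiction.
Both cases fail — unsatisfiable.

The formula is unsatisfiable.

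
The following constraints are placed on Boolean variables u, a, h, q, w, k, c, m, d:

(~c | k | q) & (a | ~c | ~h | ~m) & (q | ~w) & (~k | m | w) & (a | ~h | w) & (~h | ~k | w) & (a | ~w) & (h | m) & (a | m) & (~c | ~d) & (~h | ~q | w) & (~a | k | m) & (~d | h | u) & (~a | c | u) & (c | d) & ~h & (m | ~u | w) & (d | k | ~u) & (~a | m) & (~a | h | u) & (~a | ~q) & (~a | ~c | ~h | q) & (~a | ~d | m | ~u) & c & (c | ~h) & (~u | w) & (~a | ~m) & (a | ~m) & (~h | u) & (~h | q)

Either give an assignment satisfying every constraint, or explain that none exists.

Case h = True:
  Clause (~h) is falsified — contradiction.
Case h = False:
  (h | m) forces m = True.
  (c) forces c = True.
  (~c | ~d) forces d = False.
  (~a | ~m) forces a = False.
  Clause (a | ~m) is falsified — contradiction.
Both cases fail, so the formula is unsatisfiable.

Unsatisfiable — no assignment works.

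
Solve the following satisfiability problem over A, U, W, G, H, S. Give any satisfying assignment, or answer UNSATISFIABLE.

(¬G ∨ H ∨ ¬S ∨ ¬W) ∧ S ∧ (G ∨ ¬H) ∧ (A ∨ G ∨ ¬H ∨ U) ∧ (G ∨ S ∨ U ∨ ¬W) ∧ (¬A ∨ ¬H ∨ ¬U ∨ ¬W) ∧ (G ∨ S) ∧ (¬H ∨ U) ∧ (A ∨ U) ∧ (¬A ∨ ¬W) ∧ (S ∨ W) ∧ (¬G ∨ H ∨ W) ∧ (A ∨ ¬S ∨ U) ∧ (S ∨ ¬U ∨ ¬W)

A=T; U=T; W=F; G=T; H=T; S=T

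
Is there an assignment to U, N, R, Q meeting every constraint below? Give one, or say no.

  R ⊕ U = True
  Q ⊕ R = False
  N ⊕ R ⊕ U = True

U = False; N = False; R = True; Q = True

R ⊕ U = T ⊕ F = True ✓
Q ⊕ R = T ⊕ T = False ✓
N ⊕ R ⊕ U = F ⊕ T ⊕ F = True ✓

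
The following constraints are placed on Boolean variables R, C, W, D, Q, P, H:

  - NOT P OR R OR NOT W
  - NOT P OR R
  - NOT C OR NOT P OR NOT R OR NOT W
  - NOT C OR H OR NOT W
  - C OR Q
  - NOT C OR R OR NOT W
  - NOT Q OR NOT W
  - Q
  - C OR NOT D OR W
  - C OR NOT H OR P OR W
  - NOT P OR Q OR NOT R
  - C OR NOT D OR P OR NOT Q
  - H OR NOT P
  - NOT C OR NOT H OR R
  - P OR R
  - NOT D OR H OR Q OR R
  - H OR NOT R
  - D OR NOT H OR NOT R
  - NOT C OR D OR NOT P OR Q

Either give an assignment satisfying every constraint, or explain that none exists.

R = True, C = True, W = False, D = True, Q = True, P = True, H = True

Unit clause (Q) forces Q = True.
In (NOT Q OR NOT W) only NOT W is left, so W = False.
Set R = True.
  then (H OR NOT R) forces H = True.
  then (D OR NOT H OR NOT R) forces D = True.
  then (C OR NOT D OR W) forces C = True.
Set P = True.
All clauses satisfied.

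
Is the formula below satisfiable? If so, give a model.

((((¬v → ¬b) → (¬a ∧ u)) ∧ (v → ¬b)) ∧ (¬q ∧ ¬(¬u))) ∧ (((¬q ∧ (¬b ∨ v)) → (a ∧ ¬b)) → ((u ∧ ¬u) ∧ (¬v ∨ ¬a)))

a=F, v=T, q=F, u=T, b=F

  (((¬v → ¬b) → (¬a ∧ u)) ∧ (v → ¬b)) ∧ (¬q ∧ ¬(¬u)) = True
    ((¬v → ¬b) → (¬a ∧ u)) ∧ (v → ¬b) = True
      (¬v → ¬b) → (¬a ∧ u) = True
        ¬v → ¬b = True
          ¬v = False
          ¬b = True
        ¬a ∧ u = True
          ¬a = True
      v → ¬b = True
        ¬b = True
    ¬q ∧ ¬(¬u) = True
      ¬q = True
      ¬(¬u) = True
        ¬u = False
  ((¬q ∧ (¬b ∨ v)) → (a ∧ ¬b)) → ((u ∧ ¬u) ∧ (¬v ∨ ¬a)) = True
    (¬q ∧ (¬b ∨ v)) → (a ∧ ¬b) = False
      ¬q ∧ (¬b ∨ v) = True
        ¬q = True
        ¬b ∨ v = True
          ¬b = True
      a ∧ ¬b = False
        ¬b = True
    (u ∧ ¬u) ∧ (¬v ∨ ¬a) = False
      u ∧ ¬u = False
        ¬u = False
      ¬v ∨ ¬a = True
        ¬v = False
        ¬a = True
Both conjuncts True, so the formula holds.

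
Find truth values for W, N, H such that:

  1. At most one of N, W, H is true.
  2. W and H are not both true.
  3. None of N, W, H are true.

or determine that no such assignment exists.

W=F, N=F, H=F

  (1) {N, W, H}: 0 true — at most one ✓
  (2) W=F, H=F — not both ✓
  (3) {N, W, H}: 0 true — none ✓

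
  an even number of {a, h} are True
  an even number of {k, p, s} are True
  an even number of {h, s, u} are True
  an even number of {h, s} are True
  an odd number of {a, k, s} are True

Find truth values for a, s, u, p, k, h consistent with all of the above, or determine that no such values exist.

a = False, s = False, u = False, p = True, k = True, h = False

{a, h}: 0 true → even ✓
{k, p, s}: 2 true → even ✓
{h, s, u}: 0 true → even ✓
{h, s}: 0 true → even ✓
{a, k, s}: 1 true → odd ✓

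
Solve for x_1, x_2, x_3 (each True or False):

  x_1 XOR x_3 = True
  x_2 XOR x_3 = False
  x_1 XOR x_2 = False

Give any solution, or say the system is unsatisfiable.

UNSATISFIABLE

Adding constraints 1, 2, 3 mod 2: every variable appears an even number of times on the left, so the left side is 0.
But the right sides sum to 1 (mod 2). 0 ≠ 1 — the system is inconsistent.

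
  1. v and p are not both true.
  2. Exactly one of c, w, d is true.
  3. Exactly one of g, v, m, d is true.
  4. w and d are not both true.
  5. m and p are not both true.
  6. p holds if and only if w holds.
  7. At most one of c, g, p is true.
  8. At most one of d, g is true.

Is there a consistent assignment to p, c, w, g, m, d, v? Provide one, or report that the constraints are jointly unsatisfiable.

p: False, c: True, w: False, g: False, m: True, d: False, v: False

  (1) v=F, p=F — not both ✓
  (2) {c, w, d}: 1 true — exactly one ✓
  (3) {g, v, m, d}: 1 true — exactly one ✓
  (4) w=F, d=F — not both ✓
  (5) m=T, p=F — not both ✓
  (6) p=F, w=F — same ✓
  (7) {c, g, p}: 1 true — at most one ✓
  (8) {d, g}: 0 true — at most one ✓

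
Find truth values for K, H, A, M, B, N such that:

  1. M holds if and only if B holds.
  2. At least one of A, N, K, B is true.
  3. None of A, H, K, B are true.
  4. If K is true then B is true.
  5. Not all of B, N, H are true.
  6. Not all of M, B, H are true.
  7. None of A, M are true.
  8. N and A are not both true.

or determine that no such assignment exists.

K=F, H=F, A=F, M=F, B=F, N=T

  (1) M=F, B=F — same ✓
  (2) {A, N, K, B}: 1 true — at least one ✓
  (3) {A, H, K, B}: 0 true — none ✓
  (4) K=F ⇒ B: vacuous ✓
  (5) {B, N, H}: 1/3 true — not all ✓
  (6) {M, B, H}: 0/3 true — not all ✓
  (7) {A, M}: 0 true — none ✓
  (8) N=T, A=F — not both ✓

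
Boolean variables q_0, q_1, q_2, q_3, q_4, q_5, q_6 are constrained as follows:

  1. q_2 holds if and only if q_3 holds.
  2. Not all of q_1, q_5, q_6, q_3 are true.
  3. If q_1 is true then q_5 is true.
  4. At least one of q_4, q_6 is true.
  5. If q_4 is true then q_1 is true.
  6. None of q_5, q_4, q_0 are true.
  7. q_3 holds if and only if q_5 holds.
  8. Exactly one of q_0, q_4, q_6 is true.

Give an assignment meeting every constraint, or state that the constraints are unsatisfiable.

q_0=F, q_1=F, q_2=F, q_3=F, q_4=F, q_5=F, q_6=T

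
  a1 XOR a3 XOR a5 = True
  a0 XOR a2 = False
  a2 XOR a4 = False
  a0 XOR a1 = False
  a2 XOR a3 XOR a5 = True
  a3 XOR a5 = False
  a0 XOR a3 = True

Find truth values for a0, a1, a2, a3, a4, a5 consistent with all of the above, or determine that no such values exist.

a0=T; a1=T; a2=T; a3=F; a4=T; a5=F

a1 XOR a3 XOR a5 = T XOR F XOR F = True ✓
a0 XOR a2 = T XOR T = False ✓
a2 XOR a4 = T XOR T = False ✓
a0 XOR a1 = T XOR T = False ✓
a2 XOR a3 XOR a5 = T XOR F XOR F = True ✓
a3 XOR a5 = F XOR F = False ✓
a0 XOR a3 = T XOR F = True ✓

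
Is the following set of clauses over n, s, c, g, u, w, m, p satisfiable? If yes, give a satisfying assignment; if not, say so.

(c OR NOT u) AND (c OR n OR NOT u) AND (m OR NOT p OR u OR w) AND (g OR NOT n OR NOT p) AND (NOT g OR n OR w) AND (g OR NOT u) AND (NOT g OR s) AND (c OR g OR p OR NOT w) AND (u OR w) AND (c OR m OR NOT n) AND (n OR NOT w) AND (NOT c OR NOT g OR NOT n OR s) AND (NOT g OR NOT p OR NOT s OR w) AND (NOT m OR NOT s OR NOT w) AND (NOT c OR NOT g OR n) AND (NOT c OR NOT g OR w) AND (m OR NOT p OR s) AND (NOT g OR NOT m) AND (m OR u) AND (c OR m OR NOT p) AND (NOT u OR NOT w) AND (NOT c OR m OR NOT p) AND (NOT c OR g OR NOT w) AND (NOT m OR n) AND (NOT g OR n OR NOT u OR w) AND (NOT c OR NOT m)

Unsatisfiable — no assignment works.

Case w = True:
  (n OR NOT w) forces n = True.
  (NOT u OR NOT w) forces u = False.
  (m OR u) forces m = True.
  (NOT m OR NOT s OR NOT w) forces s = False.
  (NOT g OR s) forces g = False.
  (g OR NOT n OR NOT p) forces p = False.
  (c OR g OR p OR NOT w) forces c = True.
  Clause (NOT c OR g OR NOT w) is falsified — contradiction.
Case w = False:
  (u OR w) forces u = True.
  (c OR NOT u) forces c = True.
  (g OR NOT u) forces g = True.
  Clause (NOT c OR NOT g OR w) is falsified — contradiction.
Both cases fail, so the formula is unsatisfiable.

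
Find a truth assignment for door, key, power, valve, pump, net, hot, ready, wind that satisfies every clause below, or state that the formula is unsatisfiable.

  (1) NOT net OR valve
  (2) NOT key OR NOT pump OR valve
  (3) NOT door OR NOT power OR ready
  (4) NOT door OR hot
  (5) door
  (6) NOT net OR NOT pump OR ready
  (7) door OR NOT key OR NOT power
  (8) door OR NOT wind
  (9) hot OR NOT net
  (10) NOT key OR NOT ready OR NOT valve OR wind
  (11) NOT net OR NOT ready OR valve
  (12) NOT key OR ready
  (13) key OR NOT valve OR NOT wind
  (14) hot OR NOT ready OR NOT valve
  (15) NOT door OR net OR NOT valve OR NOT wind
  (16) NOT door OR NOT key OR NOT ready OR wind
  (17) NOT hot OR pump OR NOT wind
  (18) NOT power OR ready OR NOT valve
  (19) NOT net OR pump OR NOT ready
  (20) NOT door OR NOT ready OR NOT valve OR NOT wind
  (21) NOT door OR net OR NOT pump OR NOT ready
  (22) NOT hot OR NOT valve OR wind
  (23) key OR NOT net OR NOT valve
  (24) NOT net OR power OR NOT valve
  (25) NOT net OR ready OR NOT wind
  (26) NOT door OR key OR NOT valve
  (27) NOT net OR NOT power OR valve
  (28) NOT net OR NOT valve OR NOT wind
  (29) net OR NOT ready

door=T; key=F; power=F; valve=F; pump=T; net=F; hot=T; ready=F; wind=T

Unit clause (door) forces door = True.
In (NOT door OR hot) only hot is left, so hot = True.
Set key = False.
  then (NOT door OR key OR NOT valve) forces valve = False.
  then (NOT net OR valve) forces net = False.
  then (net OR NOT ready) forces ready = False.
  then (NOT door OR NOT power OR ready) forces power = False.
Set pump = True.
Set wind = True.
All clauses satisfied.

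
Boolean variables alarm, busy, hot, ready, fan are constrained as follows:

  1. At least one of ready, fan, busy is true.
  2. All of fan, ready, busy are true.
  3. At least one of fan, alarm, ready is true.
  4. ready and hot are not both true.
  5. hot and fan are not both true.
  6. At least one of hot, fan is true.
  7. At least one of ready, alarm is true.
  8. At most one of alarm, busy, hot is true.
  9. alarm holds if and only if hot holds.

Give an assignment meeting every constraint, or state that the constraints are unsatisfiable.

alarm=F; busy=T; hot=F; ready=T; fan=T

  (1) {ready, fan, busy}: 3 true — at least one ✓
  (2) {fan, ready, busy}: all 3 true ✓
  (3) {fan, alarm, ready}: 2 true — at least one ✓
  (4) ready=T, hot=F — not both ✓
  (5) hot=F, fan=T — not both ✓
  (6) {hot, fan}: 1 true — at least one ✓
  (7) {ready, alarm}: 1 true — at least one ✓
  (8) {alarm, busy, hot}: 1 true — at most one ✓
  (9) alarm=F, hot=F — same ✓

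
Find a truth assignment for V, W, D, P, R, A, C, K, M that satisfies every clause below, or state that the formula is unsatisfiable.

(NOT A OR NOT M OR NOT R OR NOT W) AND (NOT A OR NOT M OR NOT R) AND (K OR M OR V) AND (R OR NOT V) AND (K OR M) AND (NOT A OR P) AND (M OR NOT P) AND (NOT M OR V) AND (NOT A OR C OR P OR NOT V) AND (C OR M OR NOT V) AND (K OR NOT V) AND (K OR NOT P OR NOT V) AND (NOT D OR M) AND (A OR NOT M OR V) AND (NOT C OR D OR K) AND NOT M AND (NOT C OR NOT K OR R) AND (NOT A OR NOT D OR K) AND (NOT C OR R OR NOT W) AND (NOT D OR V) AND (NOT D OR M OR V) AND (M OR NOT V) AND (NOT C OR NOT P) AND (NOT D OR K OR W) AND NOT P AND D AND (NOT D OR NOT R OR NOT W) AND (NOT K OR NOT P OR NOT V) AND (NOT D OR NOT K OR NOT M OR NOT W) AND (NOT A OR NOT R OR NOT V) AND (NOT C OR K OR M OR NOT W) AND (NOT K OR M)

Case D = True:
  (NOT D OR M) forces M = True.
  Clause (NOT M) is falsified — contradiction.
Case D = False:
  Clause (D) is falsified — contradiction.
Both cases fail, so the formula is unsatisfiable.

No satisfying assignment exists.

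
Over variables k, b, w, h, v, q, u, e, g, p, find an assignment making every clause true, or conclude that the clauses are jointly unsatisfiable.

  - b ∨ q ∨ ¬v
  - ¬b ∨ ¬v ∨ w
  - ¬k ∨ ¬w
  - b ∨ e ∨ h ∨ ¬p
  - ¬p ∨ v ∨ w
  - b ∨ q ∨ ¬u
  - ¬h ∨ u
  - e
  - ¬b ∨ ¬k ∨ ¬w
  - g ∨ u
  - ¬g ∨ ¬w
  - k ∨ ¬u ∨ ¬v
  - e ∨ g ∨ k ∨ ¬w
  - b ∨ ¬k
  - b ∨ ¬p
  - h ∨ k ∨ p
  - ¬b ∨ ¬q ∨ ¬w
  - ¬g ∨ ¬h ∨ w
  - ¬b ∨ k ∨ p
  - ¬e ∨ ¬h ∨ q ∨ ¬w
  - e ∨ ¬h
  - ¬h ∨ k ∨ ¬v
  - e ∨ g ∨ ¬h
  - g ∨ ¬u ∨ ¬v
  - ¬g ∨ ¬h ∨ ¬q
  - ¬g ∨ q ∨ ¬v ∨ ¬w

Unit clause (e) forces e = True.
Set k = False.
Set b = False.
  then (b ∨ ¬p) forces p = False.
  then (h ∨ k ∨ p) forces h = True.
  then (¬h ∨ k ∨ ¬v) forces v = False.
  then (¬h ∨ u) forces u = True.
  then (b ∨ q ∨ ¬u) forces q = True.
  then (¬g ∨ ¬h ∨ ¬q) forces g = False.
Set w = True.
All clauses satisfied.

k=F, b=F, w=T, h=T, v=F, q=T, u=T, e=T, g=F, p=F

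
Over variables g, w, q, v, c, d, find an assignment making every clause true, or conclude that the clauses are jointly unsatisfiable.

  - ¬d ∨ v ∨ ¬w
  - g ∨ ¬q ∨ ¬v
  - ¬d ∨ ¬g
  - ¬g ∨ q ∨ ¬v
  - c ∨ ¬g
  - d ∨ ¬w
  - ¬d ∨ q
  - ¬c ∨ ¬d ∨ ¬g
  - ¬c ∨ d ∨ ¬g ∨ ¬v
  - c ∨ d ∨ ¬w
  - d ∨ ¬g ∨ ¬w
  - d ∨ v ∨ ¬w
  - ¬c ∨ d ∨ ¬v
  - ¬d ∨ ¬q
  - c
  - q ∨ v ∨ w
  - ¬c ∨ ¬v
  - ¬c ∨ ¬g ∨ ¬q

g = False; w = False; q = True; v = False; c = True; d = False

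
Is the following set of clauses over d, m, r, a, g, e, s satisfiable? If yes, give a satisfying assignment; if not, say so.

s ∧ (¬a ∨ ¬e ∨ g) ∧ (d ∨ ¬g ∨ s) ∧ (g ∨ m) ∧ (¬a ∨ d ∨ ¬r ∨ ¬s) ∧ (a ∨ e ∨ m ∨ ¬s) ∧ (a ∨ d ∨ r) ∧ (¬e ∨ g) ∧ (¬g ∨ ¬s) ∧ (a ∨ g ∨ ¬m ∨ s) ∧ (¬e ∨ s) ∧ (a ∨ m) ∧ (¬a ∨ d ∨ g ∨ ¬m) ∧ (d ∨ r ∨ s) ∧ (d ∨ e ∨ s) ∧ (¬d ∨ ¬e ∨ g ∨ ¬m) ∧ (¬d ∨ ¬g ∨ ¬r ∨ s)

Unit clause (s) forces s = True.
In (¬g ∨ ¬s) only ¬g is left, so g = False.
In (g ∨ m) only m is left, so m = True.
In (¬e ∨ g) only ¬e is left, so e = False.
Set d = True.
Set r = True.
Set a = False.
All clauses satisfied.

d = True, m = True, r = True, a = False, g = False, e = False, s = True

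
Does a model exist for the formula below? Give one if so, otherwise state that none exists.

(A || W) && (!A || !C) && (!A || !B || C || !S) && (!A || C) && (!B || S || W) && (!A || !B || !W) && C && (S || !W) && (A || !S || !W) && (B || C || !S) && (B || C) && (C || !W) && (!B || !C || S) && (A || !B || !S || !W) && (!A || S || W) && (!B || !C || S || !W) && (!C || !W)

Case C = True:
  (!A || !C) forces A = False.
  (A || W) forces W = True.
  Clause (!C || !W) is falsified — contradiction.
Case C = False:
  Clause (C) is falsified — contradiction.
Both cases fail, so the formula is unsatisfiable.

No satisfying assignment exists.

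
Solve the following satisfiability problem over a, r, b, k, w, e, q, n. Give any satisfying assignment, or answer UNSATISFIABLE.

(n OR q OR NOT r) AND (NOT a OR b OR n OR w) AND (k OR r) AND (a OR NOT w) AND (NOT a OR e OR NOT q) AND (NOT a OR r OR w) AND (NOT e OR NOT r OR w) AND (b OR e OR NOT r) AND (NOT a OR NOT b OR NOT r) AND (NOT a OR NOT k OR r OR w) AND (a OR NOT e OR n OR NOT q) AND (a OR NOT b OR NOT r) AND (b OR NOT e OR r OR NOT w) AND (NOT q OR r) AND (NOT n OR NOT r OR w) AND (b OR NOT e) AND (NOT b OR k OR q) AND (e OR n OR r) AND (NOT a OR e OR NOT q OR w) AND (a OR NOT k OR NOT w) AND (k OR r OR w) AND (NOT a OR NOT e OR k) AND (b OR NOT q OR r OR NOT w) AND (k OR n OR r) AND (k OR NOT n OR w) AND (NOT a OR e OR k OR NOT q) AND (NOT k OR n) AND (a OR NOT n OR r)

Set a = True.
Try r = True:
  (NOT a OR NOT b OR NOT r) forces b = False.
  (b OR e OR NOT r) forces e = True.
  clause (b OR NOT e) is falsified — backtrack.
So r = False.
  then (k OR r) forces k = True.
  then (NOT a OR r OR w) forces w = True.
  then (NOT q OR r) forces q = False.
  then (NOT k OR n) forces n = True.
Set b = True.
Set e = True.
All clauses satisfied.

a = True, r = False, b = True, k = True, w = True, e = True, q = False, n = True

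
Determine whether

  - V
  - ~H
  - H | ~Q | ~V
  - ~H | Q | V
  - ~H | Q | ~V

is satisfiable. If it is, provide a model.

Unit clause (V) forces V = True.
Unit clause (~H) forces H = False.
In (H | ~Q | ~V) only ~Q is left, so Q = False.
Check each clause:
  (V): V holds.
  (~H): ~H holds.
  (H | ~Q | ~V): ~Q holds.
  (~H | Q | V): ~H holds.
  (~H | Q | ~V): ~H holds.
All clauses satisfied.

V = True, Q = False, H = False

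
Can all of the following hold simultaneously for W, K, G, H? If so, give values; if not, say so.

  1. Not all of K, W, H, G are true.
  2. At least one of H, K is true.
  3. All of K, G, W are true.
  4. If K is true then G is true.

W=T; K=T; G=T; H=F

  (1) {K, W, H, G}: 3/4 true — not all ✓
  (2) {H, K}: 1 true — at least one ✓
  (3) {K, G, W}: all 3 true ✓
  (4) K=T ⇒ G: T ✓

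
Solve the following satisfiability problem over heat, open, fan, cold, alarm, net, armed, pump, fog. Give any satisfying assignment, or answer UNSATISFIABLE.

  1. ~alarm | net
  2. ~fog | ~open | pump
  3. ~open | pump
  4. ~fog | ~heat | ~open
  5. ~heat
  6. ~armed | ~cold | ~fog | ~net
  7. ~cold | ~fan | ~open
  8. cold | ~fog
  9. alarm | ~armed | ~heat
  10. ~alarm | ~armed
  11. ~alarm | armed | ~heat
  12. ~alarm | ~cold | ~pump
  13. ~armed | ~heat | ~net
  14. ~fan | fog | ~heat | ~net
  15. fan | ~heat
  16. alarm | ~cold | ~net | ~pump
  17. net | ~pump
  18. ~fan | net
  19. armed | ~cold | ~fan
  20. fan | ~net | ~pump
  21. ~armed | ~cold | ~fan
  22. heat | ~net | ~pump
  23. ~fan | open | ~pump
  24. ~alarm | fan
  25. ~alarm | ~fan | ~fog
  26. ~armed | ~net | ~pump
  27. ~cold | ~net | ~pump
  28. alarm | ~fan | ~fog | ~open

heat: False; open: False; fan: False; cold: False; alarm: False; net: False; armed: True; pump: False; fog: False

Unit clause (~heat) forces heat = False.
Try open = True:
  (~open | pump) forces pump = True.
  (net | ~pump) forces net = True.
  clause (heat | ~net | ~pump) is falsified — backtrack.
So open = False.
Set fan = False.
  then (~alarm | fan) forces alarm = False.
Set cold = False.
  then (cold | ~fog) forces fog = False.
Set net = False.
  then (net | ~pump) forces pump = False.
Set armed = True.
All clauses satisfied.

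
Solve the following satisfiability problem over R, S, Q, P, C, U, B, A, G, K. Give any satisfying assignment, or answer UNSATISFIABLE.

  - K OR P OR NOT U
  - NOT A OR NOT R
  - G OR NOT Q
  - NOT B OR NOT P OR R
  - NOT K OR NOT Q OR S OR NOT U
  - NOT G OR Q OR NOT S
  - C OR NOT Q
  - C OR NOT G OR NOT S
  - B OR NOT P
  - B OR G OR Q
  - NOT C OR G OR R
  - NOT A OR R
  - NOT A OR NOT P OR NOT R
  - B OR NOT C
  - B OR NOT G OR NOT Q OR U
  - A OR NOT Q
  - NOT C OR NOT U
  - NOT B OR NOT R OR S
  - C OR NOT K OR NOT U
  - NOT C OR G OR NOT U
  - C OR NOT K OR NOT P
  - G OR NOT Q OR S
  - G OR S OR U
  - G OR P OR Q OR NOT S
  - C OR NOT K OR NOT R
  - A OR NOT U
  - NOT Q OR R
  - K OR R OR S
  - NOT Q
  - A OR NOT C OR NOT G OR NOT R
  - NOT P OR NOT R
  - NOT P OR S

Unit clause (NOT Q) forces Q = False.
Set R = False.
  then (NOT A OR R) forces A = False.
  then (A OR NOT U) forces U = False.
Try S = True:
  (NOT G OR Q OR NOT S) forces G = False.
  (B OR G OR Q) forces B = True.
  (NOT B OR NOT P OR R) forces P = False.
  clause (G OR P OR Q OR NOT S) is falsified — backtrack.
So S = False.
  then (G OR S OR U) forces G = True.
  then (K OR R OR S) forces K = True.
  then (NOT P OR S) forces P = False.
Set C = False.
Set B = False.
All clauses satisfied.

R = False, S = False, Q = False, P = False, C = False, U = False, B = False, A = False, G = True, K = True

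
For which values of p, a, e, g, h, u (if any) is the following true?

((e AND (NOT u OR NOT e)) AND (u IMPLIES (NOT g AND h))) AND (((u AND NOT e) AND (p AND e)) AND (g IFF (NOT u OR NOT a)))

Case e = True: the conjunct NOT e is False.
Case e = False: the conjunct e is False.
Both cases fail — unsatisfiable.

The formula is unsatisfiable.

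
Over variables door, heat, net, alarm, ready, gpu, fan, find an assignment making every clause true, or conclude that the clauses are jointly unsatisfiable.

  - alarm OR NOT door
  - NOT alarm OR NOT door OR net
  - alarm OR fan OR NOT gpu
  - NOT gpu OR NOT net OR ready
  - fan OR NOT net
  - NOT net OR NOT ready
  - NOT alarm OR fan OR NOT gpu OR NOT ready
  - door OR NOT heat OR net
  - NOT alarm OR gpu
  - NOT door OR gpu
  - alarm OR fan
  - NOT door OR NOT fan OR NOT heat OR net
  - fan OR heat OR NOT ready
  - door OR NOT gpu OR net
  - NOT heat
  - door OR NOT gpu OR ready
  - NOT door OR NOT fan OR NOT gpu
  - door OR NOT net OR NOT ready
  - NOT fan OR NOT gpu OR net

Unit clause (NOT heat) forces heat = False.
Set door = False.
Set net = True.
  then (fan OR NOT net) forces fan = True.
  then (NOT net OR NOT ready) forces ready = False.
  then (door OR NOT gpu OR ready) forces gpu = False.
  then (NOT alarm OR gpu) forces alarm = False.
All clauses satisfied.

door = False, heat = False, net = True, alarm = False, ready = False, gpu = False, fan = True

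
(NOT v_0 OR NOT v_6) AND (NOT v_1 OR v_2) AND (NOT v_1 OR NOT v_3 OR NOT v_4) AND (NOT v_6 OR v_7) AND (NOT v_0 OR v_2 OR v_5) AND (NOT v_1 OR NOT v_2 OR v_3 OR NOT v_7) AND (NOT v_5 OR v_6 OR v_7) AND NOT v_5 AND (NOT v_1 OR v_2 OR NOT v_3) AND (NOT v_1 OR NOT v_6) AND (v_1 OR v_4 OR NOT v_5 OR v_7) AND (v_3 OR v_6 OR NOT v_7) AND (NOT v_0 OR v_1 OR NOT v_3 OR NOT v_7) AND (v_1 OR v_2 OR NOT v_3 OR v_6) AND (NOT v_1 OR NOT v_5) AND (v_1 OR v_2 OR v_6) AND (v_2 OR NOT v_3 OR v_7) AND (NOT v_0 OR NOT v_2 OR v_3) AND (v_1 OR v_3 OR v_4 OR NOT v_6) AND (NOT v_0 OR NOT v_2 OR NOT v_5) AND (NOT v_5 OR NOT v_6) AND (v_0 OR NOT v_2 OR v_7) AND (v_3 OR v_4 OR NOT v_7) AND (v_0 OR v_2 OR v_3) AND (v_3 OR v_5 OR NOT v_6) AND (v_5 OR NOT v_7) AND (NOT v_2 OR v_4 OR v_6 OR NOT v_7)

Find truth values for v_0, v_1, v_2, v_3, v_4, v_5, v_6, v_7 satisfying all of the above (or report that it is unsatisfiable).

Unit clause (NOT v_5) forces v_5 = False.
In (v_5 OR NOT v_7) only NOT v_7 is left, so v_7 = False.
In (NOT v_6 OR v_7) only NOT v_6 is left, so v_6 = False.
Try v_0 = False:
  (v_0 OR NOT v_2 OR v_7) forces v_2 = False.
  (NOT v_1 OR v_2) forces v_1 = False.
  clause (v_1 OR v_2 OR v_6) is falsified — backtrack.
So v_0 = True.
  then (NOT v_0 OR v_2 OR v_5) forces v_2 = True.
  then (NOT v_0 OR NOT v_2 OR v_3) forces v_3 = True.
Set v_1 = False.
Set v_4 = True.
All clauses satisfied.

v_0=T, v_1=F, v_2=T, v_3=T, v_4=T, v_5=F, v_6=F, v_7=F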